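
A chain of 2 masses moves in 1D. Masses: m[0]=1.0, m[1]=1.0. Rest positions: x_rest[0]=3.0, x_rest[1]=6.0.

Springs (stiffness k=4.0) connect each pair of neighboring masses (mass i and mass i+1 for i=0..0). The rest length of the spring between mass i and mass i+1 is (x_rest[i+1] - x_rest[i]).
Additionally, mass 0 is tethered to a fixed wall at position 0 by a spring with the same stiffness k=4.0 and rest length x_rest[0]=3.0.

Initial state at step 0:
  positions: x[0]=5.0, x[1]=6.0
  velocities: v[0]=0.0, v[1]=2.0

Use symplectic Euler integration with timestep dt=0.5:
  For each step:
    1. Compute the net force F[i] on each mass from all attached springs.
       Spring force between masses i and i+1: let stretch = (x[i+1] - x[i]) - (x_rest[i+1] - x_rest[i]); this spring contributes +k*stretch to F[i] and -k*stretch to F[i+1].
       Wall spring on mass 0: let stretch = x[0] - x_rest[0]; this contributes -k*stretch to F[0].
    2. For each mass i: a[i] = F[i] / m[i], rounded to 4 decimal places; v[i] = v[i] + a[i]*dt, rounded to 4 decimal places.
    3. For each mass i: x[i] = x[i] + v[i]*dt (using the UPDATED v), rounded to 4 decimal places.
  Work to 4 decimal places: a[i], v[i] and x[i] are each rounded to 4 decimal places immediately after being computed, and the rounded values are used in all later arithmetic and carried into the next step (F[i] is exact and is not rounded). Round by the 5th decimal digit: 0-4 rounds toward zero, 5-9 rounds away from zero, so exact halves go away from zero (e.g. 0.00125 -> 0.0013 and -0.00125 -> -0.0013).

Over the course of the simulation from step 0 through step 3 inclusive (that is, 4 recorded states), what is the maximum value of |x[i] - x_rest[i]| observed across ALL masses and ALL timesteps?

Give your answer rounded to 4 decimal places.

Step 0: x=[5.0000 6.0000] v=[0.0000 2.0000]
Step 1: x=[1.0000 9.0000] v=[-8.0000 6.0000]
Step 2: x=[4.0000 7.0000] v=[6.0000 -4.0000]
Step 3: x=[6.0000 5.0000] v=[4.0000 -4.0000]
Max displacement = 3.0000

Answer: 3.0000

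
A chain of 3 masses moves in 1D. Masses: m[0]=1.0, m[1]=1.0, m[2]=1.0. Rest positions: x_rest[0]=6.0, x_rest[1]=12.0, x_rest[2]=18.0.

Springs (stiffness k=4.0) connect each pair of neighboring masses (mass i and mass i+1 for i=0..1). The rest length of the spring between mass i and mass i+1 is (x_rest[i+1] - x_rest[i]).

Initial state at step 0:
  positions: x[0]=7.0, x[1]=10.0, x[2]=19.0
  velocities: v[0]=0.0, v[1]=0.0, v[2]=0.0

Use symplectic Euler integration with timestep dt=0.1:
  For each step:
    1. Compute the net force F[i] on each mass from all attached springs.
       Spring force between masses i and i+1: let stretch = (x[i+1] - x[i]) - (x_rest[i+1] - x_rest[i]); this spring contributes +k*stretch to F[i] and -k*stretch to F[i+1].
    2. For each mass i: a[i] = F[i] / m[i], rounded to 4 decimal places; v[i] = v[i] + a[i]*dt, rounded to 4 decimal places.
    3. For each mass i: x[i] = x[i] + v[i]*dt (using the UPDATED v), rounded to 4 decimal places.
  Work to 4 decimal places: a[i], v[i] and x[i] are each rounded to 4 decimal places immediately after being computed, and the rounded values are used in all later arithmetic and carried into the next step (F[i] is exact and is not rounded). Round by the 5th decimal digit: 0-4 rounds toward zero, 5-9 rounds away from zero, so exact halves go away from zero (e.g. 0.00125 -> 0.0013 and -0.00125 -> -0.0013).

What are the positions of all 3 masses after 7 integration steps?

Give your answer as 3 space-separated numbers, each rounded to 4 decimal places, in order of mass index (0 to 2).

Step 0: x=[7.0000 10.0000 19.0000] v=[0.0000 0.0000 0.0000]
Step 1: x=[6.8800 10.2400 18.8800] v=[-1.2000 2.4000 -1.2000]
Step 2: x=[6.6544 10.6912 18.6544] v=[-2.2560 4.5120 -2.2560]
Step 3: x=[6.3503 11.2995 18.3503] v=[-3.0413 6.0826 -3.0413]
Step 4: x=[6.0041 11.9918 18.0041] v=[-3.4616 6.9232 -3.4616]
Step 5: x=[5.6575 12.6851 17.6575] v=[-3.4665 6.9330 -3.4665]
Step 6: x=[5.3520 13.2962 17.3520] v=[-3.0555 6.1109 -3.0555]
Step 7: x=[5.1242 13.7518 17.1242] v=[-2.2778 4.5555 -2.2778]

Answer: 5.1242 13.7518 17.1242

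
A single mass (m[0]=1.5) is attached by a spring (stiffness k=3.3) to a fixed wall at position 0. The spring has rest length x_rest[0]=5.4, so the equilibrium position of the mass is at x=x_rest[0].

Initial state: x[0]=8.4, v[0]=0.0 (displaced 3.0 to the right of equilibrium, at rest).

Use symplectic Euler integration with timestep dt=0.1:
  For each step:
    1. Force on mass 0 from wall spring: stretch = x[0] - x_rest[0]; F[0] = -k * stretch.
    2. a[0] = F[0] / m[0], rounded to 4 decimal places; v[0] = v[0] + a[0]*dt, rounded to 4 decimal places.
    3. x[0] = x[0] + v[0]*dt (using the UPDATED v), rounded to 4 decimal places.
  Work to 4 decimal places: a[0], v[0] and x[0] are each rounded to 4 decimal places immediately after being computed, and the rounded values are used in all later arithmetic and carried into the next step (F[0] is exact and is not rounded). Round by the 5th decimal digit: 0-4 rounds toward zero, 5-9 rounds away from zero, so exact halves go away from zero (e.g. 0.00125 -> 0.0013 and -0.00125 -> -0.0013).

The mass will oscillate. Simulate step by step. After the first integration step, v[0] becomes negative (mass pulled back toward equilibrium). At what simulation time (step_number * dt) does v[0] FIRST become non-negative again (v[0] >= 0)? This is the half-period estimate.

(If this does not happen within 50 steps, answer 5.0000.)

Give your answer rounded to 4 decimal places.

Answer: 2.2000

Derivation:
Step 0: x=[8.4000] v=[0.0000]
Step 1: x=[8.3340] v=[-0.6600]
Step 2: x=[8.2035] v=[-1.3055]
Step 3: x=[8.0113] v=[-1.9223]
Step 4: x=[7.7616] v=[-2.4968]
Step 5: x=[7.4600] v=[-3.0164]
Step 6: x=[7.1130] v=[-3.4696]
Step 7: x=[6.7284] v=[-3.8465]
Step 8: x=[6.3145] v=[-4.1388]
Step 9: x=[5.8805] v=[-4.3400]
Step 10: x=[5.4359] v=[-4.4457]
Step 11: x=[4.9905] v=[-4.4536]
Step 12: x=[4.5542] v=[-4.3635]
Step 13: x=[4.1365] v=[-4.1774]
Step 14: x=[3.7466] v=[-3.8994]
Step 15: x=[3.3930] v=[-3.5357]
Step 16: x=[3.0836] v=[-3.0942]
Step 17: x=[2.8251] v=[-2.5846]
Step 18: x=[2.6233] v=[-2.0181]
Step 19: x=[2.4826] v=[-1.4072]
Step 20: x=[2.4061] v=[-0.7654]
Step 21: x=[2.3954] v=[-0.1067]
Step 22: x=[2.4508] v=[0.5543]
First v>=0 after going negative at step 22, time=2.2000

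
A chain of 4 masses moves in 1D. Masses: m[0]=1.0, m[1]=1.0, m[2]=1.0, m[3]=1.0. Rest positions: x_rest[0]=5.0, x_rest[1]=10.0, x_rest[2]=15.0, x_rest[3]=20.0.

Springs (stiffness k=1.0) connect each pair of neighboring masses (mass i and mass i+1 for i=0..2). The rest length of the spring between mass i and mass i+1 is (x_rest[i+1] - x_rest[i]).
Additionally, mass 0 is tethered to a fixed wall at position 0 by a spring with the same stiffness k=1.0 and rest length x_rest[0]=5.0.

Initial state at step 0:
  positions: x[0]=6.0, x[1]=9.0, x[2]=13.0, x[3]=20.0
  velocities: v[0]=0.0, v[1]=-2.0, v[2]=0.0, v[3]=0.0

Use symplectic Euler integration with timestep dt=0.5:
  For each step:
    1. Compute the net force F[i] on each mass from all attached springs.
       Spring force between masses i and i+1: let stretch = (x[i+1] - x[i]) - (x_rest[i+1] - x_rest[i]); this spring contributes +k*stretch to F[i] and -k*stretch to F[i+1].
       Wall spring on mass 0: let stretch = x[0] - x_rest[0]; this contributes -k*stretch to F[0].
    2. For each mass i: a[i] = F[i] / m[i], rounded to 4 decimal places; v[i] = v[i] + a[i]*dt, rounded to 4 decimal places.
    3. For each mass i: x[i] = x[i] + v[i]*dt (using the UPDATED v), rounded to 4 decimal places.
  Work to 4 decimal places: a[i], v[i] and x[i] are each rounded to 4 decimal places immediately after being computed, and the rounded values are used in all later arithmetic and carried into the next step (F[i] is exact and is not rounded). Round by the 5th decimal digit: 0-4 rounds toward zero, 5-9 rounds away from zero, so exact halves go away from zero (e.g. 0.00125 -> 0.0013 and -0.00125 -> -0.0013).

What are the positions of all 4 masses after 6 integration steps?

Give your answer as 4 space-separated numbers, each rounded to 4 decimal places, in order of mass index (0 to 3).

Step 0: x=[6.0000 9.0000 13.0000 20.0000] v=[0.0000 -2.0000 0.0000 0.0000]
Step 1: x=[5.2500 8.2500 13.7500 19.5000] v=[-1.5000 -1.5000 1.5000 -1.0000]
Step 2: x=[3.9375 8.1250 14.5625 18.8125] v=[-2.6250 -0.2500 1.6250 -1.3750]
Step 3: x=[2.6875 8.5625 14.8282 18.3125] v=[-2.5000 0.8750 0.5313 -1.0000]
Step 4: x=[2.2344 9.0977 14.3985 18.1914] v=[-0.9063 1.0704 -0.8594 -0.2422]
Step 5: x=[2.9385 9.2423 13.5918 18.3721] v=[1.4082 0.2892 -1.6134 0.3614]
Step 6: x=[4.4840 8.8983 12.8928 18.6078] v=[3.0909 -0.6880 -1.3980 0.4713]

Answer: 4.4840 8.8983 12.8928 18.6078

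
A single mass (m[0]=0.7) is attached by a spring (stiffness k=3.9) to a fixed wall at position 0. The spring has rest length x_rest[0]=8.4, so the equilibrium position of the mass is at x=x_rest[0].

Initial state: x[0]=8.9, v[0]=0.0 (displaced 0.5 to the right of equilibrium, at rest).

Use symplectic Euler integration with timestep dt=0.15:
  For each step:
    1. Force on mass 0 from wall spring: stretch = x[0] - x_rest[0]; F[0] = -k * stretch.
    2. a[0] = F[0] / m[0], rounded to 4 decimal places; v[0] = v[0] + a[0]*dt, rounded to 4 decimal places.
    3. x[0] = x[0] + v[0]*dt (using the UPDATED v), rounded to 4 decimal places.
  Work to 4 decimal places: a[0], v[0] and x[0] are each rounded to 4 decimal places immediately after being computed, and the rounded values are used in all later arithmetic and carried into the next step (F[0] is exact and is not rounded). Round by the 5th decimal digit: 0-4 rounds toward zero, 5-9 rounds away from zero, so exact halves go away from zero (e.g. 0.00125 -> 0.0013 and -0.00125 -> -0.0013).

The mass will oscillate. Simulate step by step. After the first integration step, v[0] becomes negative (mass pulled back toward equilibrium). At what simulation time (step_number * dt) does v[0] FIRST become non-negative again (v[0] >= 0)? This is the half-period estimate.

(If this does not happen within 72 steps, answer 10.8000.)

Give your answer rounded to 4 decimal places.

Step 0: x=[8.9000] v=[0.0000]
Step 1: x=[8.8373] v=[-0.4179]
Step 2: x=[8.7198] v=[-0.7834]
Step 3: x=[8.5622] v=[-1.0507]
Step 4: x=[8.3843] v=[-1.1863]
Step 5: x=[8.2083] v=[-1.1732]
Step 6: x=[8.0564] v=[-1.0130]
Step 7: x=[7.9475] v=[-0.7259]
Step 8: x=[7.8953] v=[-0.3477]
Step 9: x=[7.9064] v=[0.0741]
First v>=0 after going negative at step 9, time=1.3500

Answer: 1.3500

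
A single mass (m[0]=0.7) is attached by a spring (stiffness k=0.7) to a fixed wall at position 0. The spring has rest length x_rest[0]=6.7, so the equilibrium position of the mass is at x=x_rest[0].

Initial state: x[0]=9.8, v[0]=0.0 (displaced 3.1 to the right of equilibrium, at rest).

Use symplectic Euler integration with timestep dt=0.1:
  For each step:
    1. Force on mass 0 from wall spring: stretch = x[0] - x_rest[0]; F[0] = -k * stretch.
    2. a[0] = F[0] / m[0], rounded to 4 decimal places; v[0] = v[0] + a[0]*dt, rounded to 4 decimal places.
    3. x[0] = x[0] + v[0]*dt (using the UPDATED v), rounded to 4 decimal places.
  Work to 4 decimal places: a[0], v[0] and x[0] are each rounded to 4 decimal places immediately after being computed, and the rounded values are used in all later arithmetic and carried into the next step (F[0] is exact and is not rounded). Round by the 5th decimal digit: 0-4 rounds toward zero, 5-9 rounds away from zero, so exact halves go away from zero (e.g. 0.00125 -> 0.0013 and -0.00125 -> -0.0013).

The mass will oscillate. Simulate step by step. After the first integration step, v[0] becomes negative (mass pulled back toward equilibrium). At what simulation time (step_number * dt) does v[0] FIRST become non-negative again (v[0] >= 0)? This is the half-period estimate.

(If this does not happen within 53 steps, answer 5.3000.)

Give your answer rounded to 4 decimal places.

Step 0: x=[9.8000] v=[0.0000]
Step 1: x=[9.7690] v=[-0.3100]
Step 2: x=[9.7073] v=[-0.6169]
Step 3: x=[9.6155] v=[-0.9176]
Step 4: x=[9.4946] v=[-1.2092]
Step 5: x=[9.3457] v=[-1.4887]
Step 6: x=[9.1704] v=[-1.7533]
Step 7: x=[8.9704] v=[-2.0003]
Step 8: x=[8.7477] v=[-2.2273]
Step 9: x=[8.5045] v=[-2.4321]
Step 10: x=[8.2432] v=[-2.6126]
Step 11: x=[7.9665] v=[-2.7669]
Step 12: x=[7.6771] v=[-2.8936]
Step 13: x=[7.3780] v=[-2.9913]
Step 14: x=[7.0721] v=[-3.0591]
Step 15: x=[6.7625] v=[-3.0963]
Step 16: x=[6.4522] v=[-3.1026]
Step 17: x=[6.1444] v=[-3.0778]
Step 18: x=[5.8422] v=[-3.0222]
Step 19: x=[5.5486] v=[-2.9364]
Step 20: x=[5.2665] v=[-2.8213]
Step 21: x=[4.9987] v=[-2.6780]
Step 22: x=[4.7479] v=[-2.5079]
Step 23: x=[4.5166] v=[-2.3127]
Step 24: x=[4.3072] v=[-2.0944]
Step 25: x=[4.1217] v=[-1.8551]
Step 26: x=[3.9620] v=[-1.5973]
Step 27: x=[3.8297] v=[-1.3235]
Step 28: x=[3.7261] v=[-1.0365]
Step 29: x=[3.6522] v=[-0.7391]
Step 30: x=[3.6088] v=[-0.4343]
Step 31: x=[3.5963] v=[-0.1252]
Step 32: x=[3.6148] v=[0.1852]
First v>=0 after going negative at step 32, time=3.2000

Answer: 3.2000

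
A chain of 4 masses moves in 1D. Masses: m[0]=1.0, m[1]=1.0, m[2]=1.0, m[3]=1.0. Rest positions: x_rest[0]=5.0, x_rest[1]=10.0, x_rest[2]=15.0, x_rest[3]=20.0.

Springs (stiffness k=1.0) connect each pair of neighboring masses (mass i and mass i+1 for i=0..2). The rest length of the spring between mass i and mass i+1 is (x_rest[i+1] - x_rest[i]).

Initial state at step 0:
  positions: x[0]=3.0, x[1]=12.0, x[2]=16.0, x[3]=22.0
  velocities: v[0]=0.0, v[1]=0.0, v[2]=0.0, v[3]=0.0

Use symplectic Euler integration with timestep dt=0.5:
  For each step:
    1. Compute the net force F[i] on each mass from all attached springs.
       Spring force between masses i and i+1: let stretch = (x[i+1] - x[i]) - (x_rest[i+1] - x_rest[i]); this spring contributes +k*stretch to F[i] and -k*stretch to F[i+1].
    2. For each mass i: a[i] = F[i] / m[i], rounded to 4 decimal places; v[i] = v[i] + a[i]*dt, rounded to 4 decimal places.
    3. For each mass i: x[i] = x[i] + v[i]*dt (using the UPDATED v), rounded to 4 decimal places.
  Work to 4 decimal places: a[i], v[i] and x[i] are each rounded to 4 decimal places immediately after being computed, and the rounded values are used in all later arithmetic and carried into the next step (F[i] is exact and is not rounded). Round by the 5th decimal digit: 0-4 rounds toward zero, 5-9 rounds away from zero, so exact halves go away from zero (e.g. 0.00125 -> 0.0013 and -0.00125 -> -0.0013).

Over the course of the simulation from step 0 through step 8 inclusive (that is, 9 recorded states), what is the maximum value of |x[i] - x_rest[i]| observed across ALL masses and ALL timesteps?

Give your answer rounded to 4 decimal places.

Step 0: x=[3.0000 12.0000 16.0000 22.0000] v=[0.0000 0.0000 0.0000 0.0000]
Step 1: x=[4.0000 10.7500 16.5000 21.7500] v=[2.0000 -2.5000 1.0000 -0.5000]
Step 2: x=[5.4375 9.2500 16.8750 21.4375] v=[2.8750 -3.0000 0.7500 -0.6250]
Step 3: x=[6.5782 8.7031 16.4844 21.2344] v=[2.2813 -1.0938 -0.7813 -0.4063]
Step 4: x=[7.0001 9.5703 15.3359 21.0938] v=[0.8438 1.7344 -2.2970 -0.2813]
Step 5: x=[6.8146 11.2364 14.1855 20.7637] v=[-0.3711 3.3321 -2.3009 -0.6603]
Step 6: x=[6.4845 12.5343 13.9423 20.0390] v=[-0.6602 2.5958 -0.4864 -1.4494]
Step 7: x=[6.4169 12.6718 14.8713 19.0401] v=[-0.1353 0.2749 1.8580 -1.9978]
Step 8: x=[6.6630 11.7954 16.2927 18.2490] v=[0.4922 -1.7528 2.8427 -1.5822]
Max displacement = 2.6718

Answer: 2.6718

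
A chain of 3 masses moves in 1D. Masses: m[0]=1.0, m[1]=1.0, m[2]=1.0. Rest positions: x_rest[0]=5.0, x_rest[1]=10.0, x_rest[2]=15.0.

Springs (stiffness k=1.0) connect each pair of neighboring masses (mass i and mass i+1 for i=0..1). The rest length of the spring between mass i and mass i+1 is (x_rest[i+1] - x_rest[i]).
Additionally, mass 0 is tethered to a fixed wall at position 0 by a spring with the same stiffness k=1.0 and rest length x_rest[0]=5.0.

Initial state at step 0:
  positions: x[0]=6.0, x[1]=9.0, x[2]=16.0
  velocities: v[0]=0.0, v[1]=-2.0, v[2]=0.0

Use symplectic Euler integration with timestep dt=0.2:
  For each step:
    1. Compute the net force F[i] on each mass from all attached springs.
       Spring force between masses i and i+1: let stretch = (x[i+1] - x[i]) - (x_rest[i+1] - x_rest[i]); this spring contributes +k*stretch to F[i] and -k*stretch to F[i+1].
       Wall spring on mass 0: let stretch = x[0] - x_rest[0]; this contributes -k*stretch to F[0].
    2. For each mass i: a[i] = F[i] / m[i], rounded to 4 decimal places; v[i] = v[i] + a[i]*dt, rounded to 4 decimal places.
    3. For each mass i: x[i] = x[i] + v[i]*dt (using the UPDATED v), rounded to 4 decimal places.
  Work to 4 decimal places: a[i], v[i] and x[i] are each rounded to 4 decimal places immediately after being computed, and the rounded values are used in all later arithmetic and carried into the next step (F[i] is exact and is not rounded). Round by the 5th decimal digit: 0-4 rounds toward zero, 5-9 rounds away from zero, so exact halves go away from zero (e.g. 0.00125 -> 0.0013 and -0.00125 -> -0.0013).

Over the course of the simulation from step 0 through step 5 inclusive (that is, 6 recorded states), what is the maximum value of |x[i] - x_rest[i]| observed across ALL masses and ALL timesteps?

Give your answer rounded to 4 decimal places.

Answer: 1.3088

Derivation:
Step 0: x=[6.0000 9.0000 16.0000] v=[0.0000 -2.0000 0.0000]
Step 1: x=[5.8800 8.7600 15.9200] v=[-0.6000 -1.2000 -0.4000]
Step 2: x=[5.6400 8.6912 15.7536] v=[-1.2000 -0.3440 -0.8320]
Step 3: x=[5.2964 8.7828 15.5047] v=[-1.7178 0.4582 -1.2445]
Step 4: x=[4.8804 9.0039 15.1869] v=[-2.0798 1.1053 -1.5889]
Step 5: x=[4.4342 9.3073 14.8218] v=[-2.2312 1.5172 -1.8255]
Max displacement = 1.3088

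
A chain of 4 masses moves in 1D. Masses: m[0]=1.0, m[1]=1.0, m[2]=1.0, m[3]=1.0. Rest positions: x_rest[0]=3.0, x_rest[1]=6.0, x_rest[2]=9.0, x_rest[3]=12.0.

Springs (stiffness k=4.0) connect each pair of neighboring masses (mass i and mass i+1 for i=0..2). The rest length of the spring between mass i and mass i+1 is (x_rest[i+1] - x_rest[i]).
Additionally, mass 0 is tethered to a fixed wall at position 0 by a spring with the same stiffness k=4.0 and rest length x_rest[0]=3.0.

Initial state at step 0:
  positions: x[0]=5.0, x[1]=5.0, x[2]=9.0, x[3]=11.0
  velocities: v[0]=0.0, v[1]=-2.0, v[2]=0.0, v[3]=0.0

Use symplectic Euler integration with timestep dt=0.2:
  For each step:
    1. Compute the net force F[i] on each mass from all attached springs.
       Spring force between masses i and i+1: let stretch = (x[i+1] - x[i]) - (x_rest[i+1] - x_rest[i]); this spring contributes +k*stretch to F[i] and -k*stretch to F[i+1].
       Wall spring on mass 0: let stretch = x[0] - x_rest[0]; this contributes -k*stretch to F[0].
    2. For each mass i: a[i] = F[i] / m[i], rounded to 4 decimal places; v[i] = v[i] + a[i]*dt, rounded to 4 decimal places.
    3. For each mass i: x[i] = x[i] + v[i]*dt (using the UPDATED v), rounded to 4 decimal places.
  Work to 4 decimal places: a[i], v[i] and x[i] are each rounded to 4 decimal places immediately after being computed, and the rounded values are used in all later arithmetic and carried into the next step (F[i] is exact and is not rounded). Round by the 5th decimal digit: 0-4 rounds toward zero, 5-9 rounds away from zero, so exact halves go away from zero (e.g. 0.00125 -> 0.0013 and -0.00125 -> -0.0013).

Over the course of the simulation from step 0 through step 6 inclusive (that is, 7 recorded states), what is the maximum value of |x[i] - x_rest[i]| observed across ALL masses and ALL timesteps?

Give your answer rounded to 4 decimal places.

Answer: 2.2070

Derivation:
Step 0: x=[5.0000 5.0000 9.0000 11.0000] v=[0.0000 -2.0000 0.0000 0.0000]
Step 1: x=[4.2000 5.2400 8.6800 11.1600] v=[-4.0000 1.2000 -1.6000 0.8000]
Step 2: x=[2.8944 5.8640 8.2064 11.4032] v=[-6.5280 3.1200 -2.3680 1.2160]
Step 3: x=[1.6008 6.3876 7.8695 11.6149] v=[-6.4678 2.6182 -1.6845 1.0586]
Step 4: x=[0.8170 6.3825 7.8948 11.7074] v=[-3.9190 -0.0257 0.1263 0.4623]
Step 5: x=[0.7930 5.7288 8.2881 11.6698] v=[-0.1202 -3.2683 1.9665 -0.1878]
Step 6: x=[1.4318 4.6949 8.8130 11.5712] v=[3.1940 -5.1695 2.6244 -0.4932]
Max displacement = 2.2070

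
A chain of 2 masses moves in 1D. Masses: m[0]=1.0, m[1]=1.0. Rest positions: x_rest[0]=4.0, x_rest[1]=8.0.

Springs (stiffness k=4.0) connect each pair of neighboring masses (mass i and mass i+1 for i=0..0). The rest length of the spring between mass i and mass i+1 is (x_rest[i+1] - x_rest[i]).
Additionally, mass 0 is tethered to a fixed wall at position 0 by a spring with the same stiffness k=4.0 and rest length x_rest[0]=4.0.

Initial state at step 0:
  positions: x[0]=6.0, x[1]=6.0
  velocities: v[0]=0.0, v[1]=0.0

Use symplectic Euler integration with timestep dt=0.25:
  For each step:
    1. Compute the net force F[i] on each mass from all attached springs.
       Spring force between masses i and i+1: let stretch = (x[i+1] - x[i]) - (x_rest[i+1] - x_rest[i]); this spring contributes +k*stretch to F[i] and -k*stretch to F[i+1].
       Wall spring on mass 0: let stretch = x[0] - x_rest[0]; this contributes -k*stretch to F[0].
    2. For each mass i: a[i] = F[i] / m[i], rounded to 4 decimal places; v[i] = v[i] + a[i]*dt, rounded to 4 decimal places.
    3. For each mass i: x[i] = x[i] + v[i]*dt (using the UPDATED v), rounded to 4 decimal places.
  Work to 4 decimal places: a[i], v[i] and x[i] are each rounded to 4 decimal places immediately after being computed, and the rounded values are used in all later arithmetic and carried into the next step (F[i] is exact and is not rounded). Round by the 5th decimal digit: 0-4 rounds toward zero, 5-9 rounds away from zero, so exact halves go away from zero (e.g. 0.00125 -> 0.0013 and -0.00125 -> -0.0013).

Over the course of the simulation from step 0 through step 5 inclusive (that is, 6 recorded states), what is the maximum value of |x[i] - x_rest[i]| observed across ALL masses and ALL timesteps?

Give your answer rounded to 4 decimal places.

Answer: 2.6562

Derivation:
Step 0: x=[6.0000 6.0000] v=[0.0000 0.0000]
Step 1: x=[4.5000 7.0000] v=[-6.0000 4.0000]
Step 2: x=[2.5000 8.3750] v=[-8.0000 5.5000]
Step 3: x=[1.3438 9.2813] v=[-4.6250 3.6250]
Step 4: x=[1.8360 9.2032] v=[1.9687 -0.3125]
Step 5: x=[3.7110 8.2833] v=[7.4999 -3.6797]
Max displacement = 2.6562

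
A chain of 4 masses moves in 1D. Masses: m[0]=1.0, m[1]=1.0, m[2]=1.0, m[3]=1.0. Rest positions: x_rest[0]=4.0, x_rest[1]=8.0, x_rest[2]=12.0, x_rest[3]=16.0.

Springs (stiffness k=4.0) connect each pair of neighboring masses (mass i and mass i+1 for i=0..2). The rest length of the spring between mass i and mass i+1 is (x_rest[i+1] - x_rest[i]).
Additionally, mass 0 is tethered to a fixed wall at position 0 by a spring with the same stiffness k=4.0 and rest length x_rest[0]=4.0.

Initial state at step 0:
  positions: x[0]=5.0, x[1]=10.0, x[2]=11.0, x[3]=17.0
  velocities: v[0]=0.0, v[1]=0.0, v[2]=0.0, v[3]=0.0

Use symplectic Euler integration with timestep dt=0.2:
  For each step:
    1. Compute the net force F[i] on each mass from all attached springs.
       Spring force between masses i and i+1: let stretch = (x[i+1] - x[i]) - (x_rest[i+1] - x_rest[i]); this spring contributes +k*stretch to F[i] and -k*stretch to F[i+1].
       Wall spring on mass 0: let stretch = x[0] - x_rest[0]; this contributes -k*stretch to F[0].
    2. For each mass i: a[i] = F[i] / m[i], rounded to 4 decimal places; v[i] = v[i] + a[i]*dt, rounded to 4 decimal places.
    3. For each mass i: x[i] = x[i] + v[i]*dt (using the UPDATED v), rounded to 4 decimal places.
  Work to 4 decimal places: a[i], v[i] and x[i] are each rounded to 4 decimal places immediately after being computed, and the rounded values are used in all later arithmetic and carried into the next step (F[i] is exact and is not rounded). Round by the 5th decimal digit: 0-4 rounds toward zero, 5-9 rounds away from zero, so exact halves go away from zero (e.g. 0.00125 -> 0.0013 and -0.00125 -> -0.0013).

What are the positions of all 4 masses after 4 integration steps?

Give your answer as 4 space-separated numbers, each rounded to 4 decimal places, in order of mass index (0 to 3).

Step 0: x=[5.0000 10.0000 11.0000 17.0000] v=[0.0000 0.0000 0.0000 0.0000]
Step 1: x=[5.0000 9.3600 11.8000 16.6800] v=[0.0000 -3.2000 4.0000 -1.6000]
Step 2: x=[4.8976 8.4128 12.9904 16.2192] v=[-0.5120 -4.7360 5.9520 -2.3040]
Step 3: x=[4.5740 7.6356 13.9650 15.8818] v=[-1.6179 -3.8861 4.8730 -1.6870]
Step 4: x=[4.0084 7.3812 14.2336 15.8777] v=[-2.8278 -1.2719 1.3429 -0.0204]

Answer: 4.0084 7.3812 14.2336 15.8777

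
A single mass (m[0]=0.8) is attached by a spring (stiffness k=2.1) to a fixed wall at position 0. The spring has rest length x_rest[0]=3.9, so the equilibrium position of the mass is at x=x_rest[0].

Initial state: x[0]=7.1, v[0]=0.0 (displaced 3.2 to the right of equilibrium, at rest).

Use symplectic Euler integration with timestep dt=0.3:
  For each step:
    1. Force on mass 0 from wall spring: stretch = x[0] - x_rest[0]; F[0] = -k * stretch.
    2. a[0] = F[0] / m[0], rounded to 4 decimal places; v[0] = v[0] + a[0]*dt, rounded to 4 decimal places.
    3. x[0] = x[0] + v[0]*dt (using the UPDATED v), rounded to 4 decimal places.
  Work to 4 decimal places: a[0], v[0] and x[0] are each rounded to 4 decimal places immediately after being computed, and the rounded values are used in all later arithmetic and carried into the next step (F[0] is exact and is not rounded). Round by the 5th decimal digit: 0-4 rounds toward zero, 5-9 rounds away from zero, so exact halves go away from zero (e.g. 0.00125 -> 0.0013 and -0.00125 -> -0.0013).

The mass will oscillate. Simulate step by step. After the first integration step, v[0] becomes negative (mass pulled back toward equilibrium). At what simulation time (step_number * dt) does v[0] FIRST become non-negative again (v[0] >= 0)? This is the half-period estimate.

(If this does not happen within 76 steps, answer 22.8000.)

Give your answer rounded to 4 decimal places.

Step 0: x=[7.1000] v=[0.0000]
Step 1: x=[6.3440] v=[-2.5200]
Step 2: x=[5.0106] v=[-4.4447]
Step 3: x=[3.4148] v=[-5.3193]
Step 4: x=[1.9336] v=[-4.9372]
Step 5: x=[0.9170] v=[-3.3887]
Step 6: x=[0.6051] v=[-1.0396]
Step 7: x=[1.0716] v=[1.5551]
First v>=0 after going negative at step 7, time=2.1000

Answer: 2.1000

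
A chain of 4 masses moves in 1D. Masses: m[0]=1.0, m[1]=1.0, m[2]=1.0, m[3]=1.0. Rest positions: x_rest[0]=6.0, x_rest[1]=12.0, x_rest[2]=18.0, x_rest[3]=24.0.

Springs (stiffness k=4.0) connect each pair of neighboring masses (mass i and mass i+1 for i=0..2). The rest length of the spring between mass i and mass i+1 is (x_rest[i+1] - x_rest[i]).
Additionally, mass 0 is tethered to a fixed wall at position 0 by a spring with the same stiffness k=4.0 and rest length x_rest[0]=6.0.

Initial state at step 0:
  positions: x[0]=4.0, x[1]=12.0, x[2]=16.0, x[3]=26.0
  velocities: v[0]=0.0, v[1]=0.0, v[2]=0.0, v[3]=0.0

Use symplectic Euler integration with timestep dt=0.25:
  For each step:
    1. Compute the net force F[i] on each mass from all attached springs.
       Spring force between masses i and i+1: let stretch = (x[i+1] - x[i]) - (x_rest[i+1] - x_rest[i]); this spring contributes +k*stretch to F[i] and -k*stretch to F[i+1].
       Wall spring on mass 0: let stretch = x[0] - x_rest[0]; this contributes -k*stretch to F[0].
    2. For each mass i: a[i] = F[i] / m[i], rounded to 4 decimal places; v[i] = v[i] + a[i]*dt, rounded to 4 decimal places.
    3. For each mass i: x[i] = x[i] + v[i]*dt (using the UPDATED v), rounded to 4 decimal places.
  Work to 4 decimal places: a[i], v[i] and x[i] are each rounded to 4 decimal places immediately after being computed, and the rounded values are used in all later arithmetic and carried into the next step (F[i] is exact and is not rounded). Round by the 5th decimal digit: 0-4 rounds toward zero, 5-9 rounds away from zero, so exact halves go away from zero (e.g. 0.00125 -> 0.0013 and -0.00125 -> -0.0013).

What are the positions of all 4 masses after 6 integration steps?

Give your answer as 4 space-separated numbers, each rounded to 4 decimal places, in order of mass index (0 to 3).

Answer: 6.3316 15.0719 16.1480 23.3145

Derivation:
Step 0: x=[4.0000 12.0000 16.0000 26.0000] v=[0.0000 0.0000 0.0000 0.0000]
Step 1: x=[5.0000 11.0000 17.5000 25.0000] v=[4.0000 -4.0000 6.0000 -4.0000]
Step 2: x=[6.2500 10.1250 19.2500 23.6250] v=[5.0000 -3.5000 7.0000 -5.5000]
Step 3: x=[6.9063 10.5625 19.8125 22.6563] v=[2.6250 1.7500 2.2500 -3.8750]
Step 4: x=[6.7500 12.3985 18.7735 22.4766] v=[-0.6251 7.3438 -4.1562 -0.7188]
Step 5: x=[6.3184 14.4161 17.0665 22.8711] v=[-1.7266 8.0703 -6.8281 1.5781]
Step 6: x=[6.3316 15.0719 16.1480 23.3145] v=[0.0527 2.6230 -3.6739 1.7735]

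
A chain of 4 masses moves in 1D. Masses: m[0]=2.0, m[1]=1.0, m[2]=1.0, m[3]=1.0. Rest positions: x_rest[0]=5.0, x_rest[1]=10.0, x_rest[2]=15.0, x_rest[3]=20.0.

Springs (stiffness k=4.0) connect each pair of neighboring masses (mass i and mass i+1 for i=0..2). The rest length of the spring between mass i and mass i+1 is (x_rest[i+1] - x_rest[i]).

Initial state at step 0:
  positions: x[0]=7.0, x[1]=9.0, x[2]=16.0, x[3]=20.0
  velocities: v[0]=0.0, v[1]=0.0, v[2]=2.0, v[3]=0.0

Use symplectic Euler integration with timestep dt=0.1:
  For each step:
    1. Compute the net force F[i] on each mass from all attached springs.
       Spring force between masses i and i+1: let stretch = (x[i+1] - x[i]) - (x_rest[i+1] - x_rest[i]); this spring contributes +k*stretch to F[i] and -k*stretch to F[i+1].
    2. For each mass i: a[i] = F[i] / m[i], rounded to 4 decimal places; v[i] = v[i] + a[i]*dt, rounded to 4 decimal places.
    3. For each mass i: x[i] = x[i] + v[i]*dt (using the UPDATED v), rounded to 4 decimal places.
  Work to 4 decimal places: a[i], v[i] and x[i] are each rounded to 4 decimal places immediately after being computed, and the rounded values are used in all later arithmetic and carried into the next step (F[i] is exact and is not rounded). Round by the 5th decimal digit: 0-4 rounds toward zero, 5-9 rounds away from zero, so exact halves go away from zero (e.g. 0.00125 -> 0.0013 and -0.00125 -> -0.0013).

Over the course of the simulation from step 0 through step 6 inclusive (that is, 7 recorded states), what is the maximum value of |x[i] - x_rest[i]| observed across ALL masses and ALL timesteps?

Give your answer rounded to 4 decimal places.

Answer: 2.0130

Derivation:
Step 0: x=[7.0000 9.0000 16.0000 20.0000] v=[0.0000 0.0000 2.0000 0.0000]
Step 1: x=[6.9400 9.2000 16.0800 20.0400] v=[-0.6000 2.0000 0.8000 0.4000]
Step 2: x=[6.8252 9.5848 16.0432 20.1216] v=[-1.1480 3.8480 -0.3680 0.8160]
Step 3: x=[6.6656 10.1176 15.9112 20.2401] v=[-1.5961 5.3275 -1.3200 1.1846]
Step 4: x=[6.4750 10.7440 15.7206 20.3854] v=[-1.9057 6.2641 -1.9059 1.4530]
Step 5: x=[6.2698 11.3987 15.5175 20.5441] v=[-2.0519 6.5471 -2.0306 1.5871]
Step 6: x=[6.0672 12.0130 15.3508 20.7018] v=[-2.0261 6.1431 -1.6675 1.5765]
Max displacement = 2.0130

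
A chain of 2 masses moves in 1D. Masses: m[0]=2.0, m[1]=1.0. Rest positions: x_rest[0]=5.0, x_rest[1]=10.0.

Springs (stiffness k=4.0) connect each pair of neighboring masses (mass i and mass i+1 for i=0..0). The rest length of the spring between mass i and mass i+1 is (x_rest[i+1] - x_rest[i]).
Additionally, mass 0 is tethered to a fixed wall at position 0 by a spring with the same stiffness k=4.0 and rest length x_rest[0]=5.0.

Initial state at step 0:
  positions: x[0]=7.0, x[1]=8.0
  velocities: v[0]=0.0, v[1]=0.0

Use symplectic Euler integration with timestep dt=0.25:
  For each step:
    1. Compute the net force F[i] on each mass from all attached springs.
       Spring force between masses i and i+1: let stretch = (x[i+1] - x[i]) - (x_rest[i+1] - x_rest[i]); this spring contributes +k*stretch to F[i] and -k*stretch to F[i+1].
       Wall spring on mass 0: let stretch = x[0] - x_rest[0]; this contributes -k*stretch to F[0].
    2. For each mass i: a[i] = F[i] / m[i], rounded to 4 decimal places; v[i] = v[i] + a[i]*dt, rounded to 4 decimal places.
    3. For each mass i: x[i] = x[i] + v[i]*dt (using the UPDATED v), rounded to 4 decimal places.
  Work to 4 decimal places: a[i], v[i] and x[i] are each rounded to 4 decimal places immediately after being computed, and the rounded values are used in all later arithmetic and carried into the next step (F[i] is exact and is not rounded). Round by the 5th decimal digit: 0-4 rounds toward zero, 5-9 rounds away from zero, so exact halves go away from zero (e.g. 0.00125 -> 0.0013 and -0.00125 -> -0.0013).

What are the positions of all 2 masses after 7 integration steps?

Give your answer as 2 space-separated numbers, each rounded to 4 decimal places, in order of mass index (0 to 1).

Answer: 5.3646 9.1096

Derivation:
Step 0: x=[7.0000 8.0000] v=[0.0000 0.0000]
Step 1: x=[6.2500 9.0000] v=[-3.0000 4.0000]
Step 2: x=[5.0625 10.5625] v=[-4.7500 6.2500]
Step 3: x=[3.9297 12.0000] v=[-4.5313 5.7500]
Step 4: x=[3.3145 12.6699] v=[-2.4610 2.6797]
Step 5: x=[3.4544 12.2510] v=[0.5595 -1.6757]
Step 6: x=[4.2621 10.8829] v=[3.2306 -5.4723]
Step 7: x=[5.3646 9.1096] v=[4.4100 -7.0931]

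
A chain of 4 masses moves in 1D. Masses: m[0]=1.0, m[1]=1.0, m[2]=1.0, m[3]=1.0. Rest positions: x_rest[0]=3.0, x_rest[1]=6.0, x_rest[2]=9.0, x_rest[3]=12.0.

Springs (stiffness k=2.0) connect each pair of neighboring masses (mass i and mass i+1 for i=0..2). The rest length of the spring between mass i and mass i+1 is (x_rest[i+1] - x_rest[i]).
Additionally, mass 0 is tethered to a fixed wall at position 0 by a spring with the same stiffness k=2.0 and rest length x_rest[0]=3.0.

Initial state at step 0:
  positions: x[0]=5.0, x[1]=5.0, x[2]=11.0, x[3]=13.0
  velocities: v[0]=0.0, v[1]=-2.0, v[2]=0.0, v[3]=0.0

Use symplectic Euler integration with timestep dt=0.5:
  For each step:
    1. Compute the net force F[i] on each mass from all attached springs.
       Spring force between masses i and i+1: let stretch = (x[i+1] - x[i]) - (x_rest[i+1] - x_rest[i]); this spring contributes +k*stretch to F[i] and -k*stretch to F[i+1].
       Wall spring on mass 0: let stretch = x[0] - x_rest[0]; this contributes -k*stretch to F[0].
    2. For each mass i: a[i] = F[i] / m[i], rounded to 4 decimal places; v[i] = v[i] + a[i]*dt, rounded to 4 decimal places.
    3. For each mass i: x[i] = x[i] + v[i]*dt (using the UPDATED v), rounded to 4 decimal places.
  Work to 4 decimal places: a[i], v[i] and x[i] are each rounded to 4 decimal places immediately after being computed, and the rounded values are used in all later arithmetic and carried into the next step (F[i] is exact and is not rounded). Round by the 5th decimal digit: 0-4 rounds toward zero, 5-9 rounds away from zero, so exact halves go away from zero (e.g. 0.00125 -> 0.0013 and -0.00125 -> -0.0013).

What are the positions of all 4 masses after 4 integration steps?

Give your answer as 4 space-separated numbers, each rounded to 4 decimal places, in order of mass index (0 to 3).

Step 0: x=[5.0000 5.0000 11.0000 13.0000] v=[0.0000 -2.0000 0.0000 0.0000]
Step 1: x=[2.5000 7.0000 9.0000 13.5000] v=[-5.0000 4.0000 -4.0000 1.0000]
Step 2: x=[1.0000 7.7500 8.2500 13.2500] v=[-3.0000 1.5000 -1.5000 -0.5000]
Step 3: x=[2.3750 5.3750 9.7500 12.0000] v=[2.7500 -4.7500 3.0000 -2.5000]
Step 4: x=[4.0625 3.6875 10.1875 11.1250] v=[3.3750 -3.3750 0.8750 -1.7500]

Answer: 4.0625 3.6875 10.1875 11.1250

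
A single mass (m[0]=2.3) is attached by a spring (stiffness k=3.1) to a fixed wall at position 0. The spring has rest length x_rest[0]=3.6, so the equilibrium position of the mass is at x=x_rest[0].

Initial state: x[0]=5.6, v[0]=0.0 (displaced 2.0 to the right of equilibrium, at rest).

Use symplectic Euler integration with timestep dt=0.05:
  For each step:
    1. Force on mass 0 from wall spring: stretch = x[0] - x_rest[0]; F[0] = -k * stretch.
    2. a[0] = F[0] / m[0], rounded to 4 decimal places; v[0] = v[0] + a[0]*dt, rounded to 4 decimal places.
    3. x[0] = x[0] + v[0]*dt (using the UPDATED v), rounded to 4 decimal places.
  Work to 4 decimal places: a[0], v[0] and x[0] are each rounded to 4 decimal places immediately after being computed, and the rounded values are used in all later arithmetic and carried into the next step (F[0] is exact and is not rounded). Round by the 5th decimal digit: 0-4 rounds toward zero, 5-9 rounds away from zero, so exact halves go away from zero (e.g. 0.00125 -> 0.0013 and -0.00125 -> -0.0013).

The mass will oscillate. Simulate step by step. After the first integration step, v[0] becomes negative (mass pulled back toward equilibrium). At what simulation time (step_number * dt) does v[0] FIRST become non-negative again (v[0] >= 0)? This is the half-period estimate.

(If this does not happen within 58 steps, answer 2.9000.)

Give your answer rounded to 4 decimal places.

Step 0: x=[5.6000] v=[0.0000]
Step 1: x=[5.5933] v=[-0.1348]
Step 2: x=[5.5798] v=[-0.2691]
Step 3: x=[5.5597] v=[-0.4025]
Step 4: x=[5.5330] v=[-0.5346]
Step 5: x=[5.4998] v=[-0.6649]
Step 6: x=[5.4602] v=[-0.7929]
Step 7: x=[5.4143] v=[-0.9183]
Step 8: x=[5.3623] v=[-1.0406]
Step 9: x=[5.3043] v=[-1.1594]
Step 10: x=[5.2406] v=[-1.2743]
Step 11: x=[5.1714] v=[-1.3849]
Step 12: x=[5.0969] v=[-1.4908]
Step 13: x=[5.0173] v=[-1.5917]
Step 14: x=[4.9329] v=[-1.6872]
Step 15: x=[4.8441] v=[-1.7770]
Step 16: x=[4.7511] v=[-1.8608]
Step 17: x=[4.6542] v=[-1.9384]
Step 18: x=[4.5537] v=[-2.0094]
Step 19: x=[4.4500] v=[-2.0737]
Step 20: x=[4.3435] v=[-2.1310]
Step 21: x=[4.2344] v=[-2.1811]
Step 22: x=[4.1232] v=[-2.2239]
Step 23: x=[4.0102] v=[-2.2592]
Step 24: x=[3.8959] v=[-2.2868]
Step 25: x=[3.7806] v=[-2.3067]
Step 26: x=[3.6647] v=[-2.3189]
Step 27: x=[3.5485] v=[-2.3233]
Step 28: x=[3.4325] v=[-2.3198]
Step 29: x=[3.3171] v=[-2.3085]
Step 30: x=[3.2026] v=[-2.2894]
Step 31: x=[3.0895] v=[-2.2626]
Step 32: x=[2.9781] v=[-2.2282]
Step 33: x=[2.8688] v=[-2.1863]
Step 34: x=[2.7620] v=[-2.1370]
Step 35: x=[2.6580] v=[-2.0805]
Step 36: x=[2.5572] v=[-2.0170]
Step 37: x=[2.4599] v=[-1.9467]
Step 38: x=[2.3664] v=[-1.8699]
Step 39: x=[2.2771] v=[-1.7868]
Step 40: x=[2.1922] v=[-1.6977]
Step 41: x=[2.1121] v=[-1.6028]
Step 42: x=[2.0370] v=[-1.5025]
Step 43: x=[1.9671] v=[-1.3972]
Step 44: x=[1.9027] v=[-1.2872]
Step 45: x=[1.8441] v=[-1.1728]
Step 46: x=[1.7914] v=[-1.0545]
Step 47: x=[1.7448] v=[-0.9326]
Step 48: x=[1.7044] v=[-0.8076]
Step 49: x=[1.6704] v=[-0.6799]
Step 50: x=[1.6429] v=[-0.5499]
Step 51: x=[1.6220] v=[-0.4180]
Step 52: x=[1.6078] v=[-0.2847]
Step 53: x=[1.6003] v=[-0.1504]
Step 54: x=[1.5995] v=[-0.0156]
Step 55: x=[1.6055] v=[0.1192]
First v>=0 after going negative at step 55, time=2.7500

Answer: 2.7500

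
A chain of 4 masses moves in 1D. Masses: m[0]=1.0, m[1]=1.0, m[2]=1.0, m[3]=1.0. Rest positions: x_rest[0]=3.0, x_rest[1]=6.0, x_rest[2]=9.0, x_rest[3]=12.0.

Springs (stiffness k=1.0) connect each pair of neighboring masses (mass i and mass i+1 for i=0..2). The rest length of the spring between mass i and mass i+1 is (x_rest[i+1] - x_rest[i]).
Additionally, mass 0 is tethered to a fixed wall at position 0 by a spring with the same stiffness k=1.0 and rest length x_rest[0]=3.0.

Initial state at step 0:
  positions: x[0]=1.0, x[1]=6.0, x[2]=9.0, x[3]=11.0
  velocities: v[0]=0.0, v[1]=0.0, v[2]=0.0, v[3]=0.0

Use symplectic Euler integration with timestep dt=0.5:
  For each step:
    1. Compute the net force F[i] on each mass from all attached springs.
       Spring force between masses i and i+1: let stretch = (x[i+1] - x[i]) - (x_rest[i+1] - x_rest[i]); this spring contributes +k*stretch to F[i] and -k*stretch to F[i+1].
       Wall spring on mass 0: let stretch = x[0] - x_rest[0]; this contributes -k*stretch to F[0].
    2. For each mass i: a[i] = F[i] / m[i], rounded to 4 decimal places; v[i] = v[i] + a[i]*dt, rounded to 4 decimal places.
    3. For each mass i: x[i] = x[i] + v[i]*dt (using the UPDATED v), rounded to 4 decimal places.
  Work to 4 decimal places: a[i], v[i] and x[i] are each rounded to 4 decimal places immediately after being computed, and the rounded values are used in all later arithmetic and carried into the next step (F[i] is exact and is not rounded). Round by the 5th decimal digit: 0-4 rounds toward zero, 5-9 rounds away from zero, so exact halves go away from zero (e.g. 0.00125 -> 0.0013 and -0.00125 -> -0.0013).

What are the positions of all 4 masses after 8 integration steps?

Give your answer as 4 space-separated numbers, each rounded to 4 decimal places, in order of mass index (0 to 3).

Answer: 2.1111 6.2832 10.1265 10.9760

Derivation:
Step 0: x=[1.0000 6.0000 9.0000 11.0000] v=[0.0000 0.0000 0.0000 0.0000]
Step 1: x=[2.0000 5.5000 8.7500 11.2500] v=[2.0000 -1.0000 -0.5000 0.5000]
Step 2: x=[3.3750 4.9375 8.3125 11.6250] v=[2.7500 -1.1250 -0.8750 0.7500]
Step 3: x=[4.2969 4.8281 7.8594 11.9219] v=[1.8438 -0.2188 -0.9063 0.5938]
Step 4: x=[4.2774 5.3438 7.6641 11.9532] v=[-0.0391 1.0313 -0.3907 0.0626]
Step 5: x=[3.4551 6.1730 7.9610 11.6622] v=[-1.6446 1.6583 0.5937 -0.5820]
Step 6: x=[2.4485 6.7697 8.7362 11.1959] v=[-2.0132 1.1934 1.5503 -0.9326]
Step 7: x=[1.9101 6.7778 9.6347 10.8647] v=[-1.0769 0.0161 1.7969 -0.6625]
Step 8: x=[2.1111 6.2832 10.1265 10.9760] v=[0.4019 -0.9893 0.9835 0.2225]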